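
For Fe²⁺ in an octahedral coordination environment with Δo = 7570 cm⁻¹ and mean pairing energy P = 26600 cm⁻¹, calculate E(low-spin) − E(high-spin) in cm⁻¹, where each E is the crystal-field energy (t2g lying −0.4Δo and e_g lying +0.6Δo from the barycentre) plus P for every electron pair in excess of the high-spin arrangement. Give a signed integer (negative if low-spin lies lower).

38060

Fe sits in group 8; removing 2 electrons leaves Fe²⁺ with 8 − 2 = 6 d electrons.
In the high-spin limit (t2g^4 e_g^2) the orbital term is -0.4Δo = -3028 cm⁻¹, with no excess pairing.
Low-spin: t2g^6 e_g^0, orbital CFSE = -2.4Δo = -18168 cm⁻¹; plus 2 excess pairs × P = +53200 cm⁻¹; total 35032 cm⁻¹.
Thus E(LS) − E(HS) = 38060 cm⁻¹.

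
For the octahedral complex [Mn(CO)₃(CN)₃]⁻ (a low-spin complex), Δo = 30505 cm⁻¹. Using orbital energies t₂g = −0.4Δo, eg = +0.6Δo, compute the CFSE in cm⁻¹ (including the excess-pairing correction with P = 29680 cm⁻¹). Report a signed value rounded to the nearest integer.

-1650

Ligand charges: 3×(+0) from CO and 3×(-1) from CN⁻ sum to -3; with overall charge -1, Mn is +2.
Mn sits in group 7; removing 2 electrons leaves Mn²⁺ with 7 − 2 = 5 d electrons.
Electron filling gives t₂g⁵ eg⁰.
The orbital stabilization is -2.0Δo = -2.0 × 30505 = -61010 cm⁻¹.
High-spin d⁵ would be t₂g³ eg² with 0 pairs; low-spin has 2, so 2 excess pairs cost +2P = +59360 cm⁻¹.
Net CFSE = -61010 + 59360 = -1650 cm⁻¹.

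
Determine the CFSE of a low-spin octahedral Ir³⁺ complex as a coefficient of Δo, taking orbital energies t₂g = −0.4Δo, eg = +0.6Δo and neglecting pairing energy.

-2.4 Δo

Ir is in group 9, so Ir³⁺ is d⁶ (9 − 3 = 6).
Configuration: t₂g⁶ eg⁰.
CFSE = 6(-0.4Δo) + 0(0.6Δo) = -2.4Δo + 0.0Δo = -2.4Δo.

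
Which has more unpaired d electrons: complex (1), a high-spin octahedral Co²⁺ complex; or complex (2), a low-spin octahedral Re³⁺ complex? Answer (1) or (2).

(1): Group 9 minus oxidation state +2 gives a d⁷ configuration for Co²⁺; t₂g⁵ eg² → 3 unpaired.
(2): Re is in group 7, so Re³⁺ is d⁴ (7 − 3 = 4); t2g^4 e_g^0 → 2 unpaired.
So (1) has more unpaired electrons.

(1)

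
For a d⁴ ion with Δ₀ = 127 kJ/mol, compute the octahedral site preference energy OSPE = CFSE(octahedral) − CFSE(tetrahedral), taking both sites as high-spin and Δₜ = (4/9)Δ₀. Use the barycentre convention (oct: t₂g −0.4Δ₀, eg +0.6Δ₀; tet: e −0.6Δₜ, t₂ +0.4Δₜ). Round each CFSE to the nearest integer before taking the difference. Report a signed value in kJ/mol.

Octahedral high-spin t₂g³ eg¹: CFSE = -0.6 × 127 = -76 kJ/mol.
Tetrahedral e² t₂² gives -0.4Δₜ = -0.4 × (4/9) × 127 = -23 kJ/mol.
OSPE = CFSE(oct) − CFSE(tet) = -76 − (-23) = -53 kJ/mol.

-53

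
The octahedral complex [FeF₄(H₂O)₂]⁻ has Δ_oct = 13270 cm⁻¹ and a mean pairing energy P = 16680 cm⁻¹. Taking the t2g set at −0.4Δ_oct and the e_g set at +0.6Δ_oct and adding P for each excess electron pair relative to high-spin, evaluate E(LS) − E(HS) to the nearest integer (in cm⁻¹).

6820

Ligand charges: 4×(-1) from F⁻ and 2×(+0) from H₂O sum to -4; with overall charge -1, Fe is +3.
Fe³⁺: group 8, so d-count = 8 − 3 = 5.
High-spin d⁵ fills as t2g^3 e_g^2 with CFSE 3(−0.4) + 2(+0.6) = 0.0Δ_oct = 0 cm⁻¹.
Low-spin: t2g^5 e_g^0, orbital CFSE = -2.0Δ_oct = -26540 cm⁻¹; plus 2 excess pairs × P = +33360 cm⁻¹; total 6820 cm⁻¹.
E(LS) − E(HS) = 6820 − (0) = 6820 cm⁻¹.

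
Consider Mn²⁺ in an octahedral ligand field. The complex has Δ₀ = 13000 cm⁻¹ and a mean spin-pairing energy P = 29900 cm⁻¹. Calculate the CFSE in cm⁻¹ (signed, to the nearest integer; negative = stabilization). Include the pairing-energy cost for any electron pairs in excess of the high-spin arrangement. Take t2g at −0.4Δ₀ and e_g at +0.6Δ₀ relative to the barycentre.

Mn²⁺: group 7, so d-count = 7 − 2 = 5.
Δ₀ < P, so pairing is avoided: the ground state is high-spin.
That gives t2g^3 e_g^2.
Orbital CFSE = 0.0Δ₀ = 0.0 × 13000 = 0 cm⁻¹.
High-spin has no excess pairs, so no pairing correction applies.

0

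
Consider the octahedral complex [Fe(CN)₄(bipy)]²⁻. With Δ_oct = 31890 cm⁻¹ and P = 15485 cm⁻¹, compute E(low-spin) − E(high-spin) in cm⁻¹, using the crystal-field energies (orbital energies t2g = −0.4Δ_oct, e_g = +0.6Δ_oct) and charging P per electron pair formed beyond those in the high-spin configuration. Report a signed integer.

Ligand charges: 4×(-1) from CN⁻ and 1×(+0) from bipy sum to -4; with overall charge -2, Fe is +2.
Fe sits in group 8; removing 2 electrons leaves Fe²⁺ with 8 − 2 = 6 d electrons.
In the high-spin limit (t2g^4 e_g^2) the orbital term is -0.4Δ_oct = -12756 cm⁻¹, with no excess pairing.
Low-spin: t2g^6 e_g^0, orbital CFSE = -2.4Δ_oct = -76536 cm⁻¹; plus 2 excess pairs × P = +30970 cm⁻¹; total -45566 cm⁻¹.
E(LS) − E(HS) = -45566 − (-12756) = -32810 cm⁻¹.

-32810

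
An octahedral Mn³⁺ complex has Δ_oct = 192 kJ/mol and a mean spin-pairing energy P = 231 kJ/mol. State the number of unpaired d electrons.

4

Mn sits in group 7; removing 3 electrons leaves Mn³⁺ with 7 − 3 = 4 d electrons.
Here Δ_oct < P (192 < 231), so the high-spin state is favoured.
Configuration: t₂g³ eg¹.
Unpaired electrons: 4.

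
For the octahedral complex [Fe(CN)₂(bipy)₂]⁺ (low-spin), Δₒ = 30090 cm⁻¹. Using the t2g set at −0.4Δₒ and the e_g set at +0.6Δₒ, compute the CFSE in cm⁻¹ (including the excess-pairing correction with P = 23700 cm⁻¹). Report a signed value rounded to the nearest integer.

-12780

Ligand charges: 2×(-1) from CN⁻ and 2×(+0) from bipy sum to -2; with overall charge +1, Fe is +3.
Fe is in group 8, so Fe³⁺ is d⁵ (8 − 3 = 5).
The d⁵ electrons fill as t2g^5 e_g^0.
The orbital stabilization is -2.0Δₒ = -2.0 × 30090 = -60180 cm⁻¹.
Relative to high-spin t2g^3 e_g^2 (0 paired), the low-spin configuration has 2 additional pairs, contributing +2 × 23700 = +47400 cm⁻¹.
Overall CFSE = -60180 + 47400 = -12780 cm⁻¹.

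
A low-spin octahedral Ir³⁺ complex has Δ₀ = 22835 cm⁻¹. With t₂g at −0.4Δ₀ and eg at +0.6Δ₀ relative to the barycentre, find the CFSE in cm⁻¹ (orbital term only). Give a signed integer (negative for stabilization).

Ir is in group 9, so Ir³⁺ is d⁶ (9 − 3 = 6).
Electron filling gives t₂g⁶ eg⁰.
Orbital CFSE = 6(-0.4) + 0(0.6) = -2.4Δ₀ = -2.4 × 22835 = -54804 cm⁻¹.

-54804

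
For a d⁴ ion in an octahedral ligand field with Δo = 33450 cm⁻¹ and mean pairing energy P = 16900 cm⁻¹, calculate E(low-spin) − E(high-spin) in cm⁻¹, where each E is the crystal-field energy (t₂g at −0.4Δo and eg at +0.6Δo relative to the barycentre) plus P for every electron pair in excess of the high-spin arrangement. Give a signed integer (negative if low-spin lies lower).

High-spin d⁴ fills as t₂g³ eg¹ with CFSE 3(−0.4) + 1(+0.6) = -0.6Δo = -20070 cm⁻¹.
Low-spin: t₂g⁴ eg⁰, orbital CFSE = -1.6Δo = -53520 cm⁻¹; plus 1 excess pair × P = +16900 cm⁻¹; total -36620 cm⁻¹.
E(LS) − E(HS) = -36620 − (-20070) = -16550 cm⁻¹.

-16550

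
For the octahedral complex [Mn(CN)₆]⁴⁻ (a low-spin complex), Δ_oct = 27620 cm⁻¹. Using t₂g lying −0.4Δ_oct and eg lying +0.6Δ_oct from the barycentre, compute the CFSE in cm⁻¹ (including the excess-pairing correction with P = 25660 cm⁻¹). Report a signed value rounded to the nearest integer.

-3920

Each CN⁻ contributes -1; 6 × (-1) = -6. With overall charge -4, Mn is in the +2 oxidation state.
Mn²⁺: group 7, so d-count = 7 − 2 = 5.
The d⁵ electrons fill as t₂g⁵ eg⁰.
CFSE(orbital) = 5×(-0.4Δ_oct) + 0×(0.6Δ_oct) = -2.0Δ_oct; with Δ_oct = 27620 cm⁻¹ that is -55240 cm⁻¹.
Relative to high-spin t₂g³ eg² (0 paired), the low-spin configuration has 2 additional pairs, contributing +2 × 25660 = +51320 cm⁻¹.
Net CFSE = -55240 + 51320 = -3920 cm⁻¹.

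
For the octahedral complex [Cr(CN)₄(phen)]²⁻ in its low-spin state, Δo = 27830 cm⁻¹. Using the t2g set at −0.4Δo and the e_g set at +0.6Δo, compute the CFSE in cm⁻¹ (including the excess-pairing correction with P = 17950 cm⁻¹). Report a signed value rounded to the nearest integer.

Ligand charges: 4×(-1) from CN⁻ and 1×(+0) from phen sum to -4; with overall charge -2, Cr is +2.
Cr²⁺: group 6, so d-count = 6 − 2 = 4.
Electron filling gives t2g^4 e_g^0.
Orbital CFSE = 4(-0.4) + 0(0.6) = -1.6Δo = -1.6 × 27830 = -44528 cm⁻¹.
Relative to high-spin t2g^3 e_g^1 (0 paired), the low-spin configuration has 1 additional pair, contributing +1 × 17950 = +17950 cm⁻¹.
Overall CFSE = -44528 + 17950 = -26578 cm⁻¹.

-26578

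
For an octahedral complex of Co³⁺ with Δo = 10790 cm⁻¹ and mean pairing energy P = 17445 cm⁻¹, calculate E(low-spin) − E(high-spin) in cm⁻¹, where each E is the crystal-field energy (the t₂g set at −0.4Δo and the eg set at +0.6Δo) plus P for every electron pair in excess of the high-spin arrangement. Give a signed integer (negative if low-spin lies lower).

Co is in group 9, so Co³⁺ is d⁶ (9 − 3 = 6).
High-spin: t₂g⁴ eg², CFSE = -0.4Δo = -4316 cm⁻¹.
For low-spin the configuration is t₂g⁶ eg⁰: orbital energy -2.4 × 10790 = -25896 cm⁻¹, and 2 additional pairs relative to high-spin add 34890 cm⁻¹, giving 8994 cm⁻¹.
Thus E(LS) − E(HS) = 13310 cm⁻¹.

13310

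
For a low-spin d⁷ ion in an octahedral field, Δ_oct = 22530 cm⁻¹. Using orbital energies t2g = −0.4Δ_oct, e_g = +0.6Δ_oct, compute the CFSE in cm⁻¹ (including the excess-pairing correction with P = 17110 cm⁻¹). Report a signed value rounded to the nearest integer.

Configuration: t2g^6 e_g^1.
The orbital stabilization is -1.8Δ_oct = -1.8 × 22530 = -40554 cm⁻¹.
High-spin d⁷ would be t2g^5 e_g^2 with 2 pairs; low-spin has 3, so 1 excess pair costs +1P = +17110 cm⁻¹.
Net CFSE = -40554 + 17110 = -23444 cm⁻¹.

-23444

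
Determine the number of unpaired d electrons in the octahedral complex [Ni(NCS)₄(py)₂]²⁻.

Ligand charges: 4×(-1) from NCS⁻ and 2×(+0) from py sum to -4; with overall charge -2, Ni is +2.
Ni is in group 10, so Ni²⁺ is d⁸ (10 − 2 = 8).
Configuration: t₂g⁶ eg², giving 2 unpaired electrons.

2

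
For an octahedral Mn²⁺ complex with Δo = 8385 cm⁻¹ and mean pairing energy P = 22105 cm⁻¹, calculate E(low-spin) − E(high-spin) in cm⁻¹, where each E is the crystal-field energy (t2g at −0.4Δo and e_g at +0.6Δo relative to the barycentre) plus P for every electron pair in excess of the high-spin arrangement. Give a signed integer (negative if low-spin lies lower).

27440

Group 7 minus oxidation state +2 gives a d⁵ configuration for Mn²⁺.
In the high-spin limit (t2g^3 e_g^2) the orbital term is 0.0Δo = 0 cm⁻¹, with no excess pairing.
For low-spin the configuration is t2g^5 e_g^0: orbital energy -2.0 × 8385 = -16770 cm⁻¹, and 2 additional pairs relative to high-spin add 44210 cm⁻¹, giving 27440 cm⁻¹.
E(LS) − E(HS) = 27440 − (0) = 27440 cm⁻¹.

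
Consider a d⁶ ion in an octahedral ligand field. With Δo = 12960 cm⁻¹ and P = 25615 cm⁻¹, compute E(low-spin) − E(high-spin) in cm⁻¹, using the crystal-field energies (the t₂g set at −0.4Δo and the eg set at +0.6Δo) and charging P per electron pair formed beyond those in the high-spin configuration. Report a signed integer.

High-spin d⁶ fills as t₂g⁴ eg² with CFSE 4(−0.4) + 2(+0.6) = -0.4Δo = -5184 cm⁻¹.
Low-spin t₂g⁶ eg⁰ gives -2.4Δo = -31104 cm⁻¹, but forming 2 extra pairs costs 2P = 51230 cm⁻¹, so E(LS) = -31104 + 51230 = 20126 cm⁻¹.
Thus E(LS) − E(HS) = 25310 cm⁻¹.

25310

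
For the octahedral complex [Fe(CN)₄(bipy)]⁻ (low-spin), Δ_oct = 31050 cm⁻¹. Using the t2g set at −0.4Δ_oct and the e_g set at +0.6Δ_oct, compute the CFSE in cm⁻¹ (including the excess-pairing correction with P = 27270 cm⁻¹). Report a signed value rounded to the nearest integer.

Ligand charges: 4×(-1) from CN⁻ and 1×(+0) from bipy sum to -4; with overall charge -1, Fe is +3.
Fe³⁺: group 8, so d-count = 8 − 3 = 5.
Configuration: t2g^5 e_g^0.
CFSE(orbital) = 5×(-0.4Δ_oct) + 0×(0.6Δ_oct) = -2.0Δ_oct; with Δ_oct = 31050 cm⁻¹ that is -62100 cm⁻¹.
Pairing penalty: 2 pairs vs 0 in the high-spin reference → 2 extra × P = 54540 cm⁻¹.
Net CFSE = -62100 + 54540 = -7560 cm⁻¹.

-7560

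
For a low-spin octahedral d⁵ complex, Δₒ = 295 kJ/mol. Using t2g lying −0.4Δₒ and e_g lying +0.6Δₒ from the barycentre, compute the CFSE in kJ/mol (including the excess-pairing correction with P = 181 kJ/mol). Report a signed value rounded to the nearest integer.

Electron filling gives t2g^5 e_g^0.
CFSE(orbital) = 5×(-0.4Δₒ) + 0×(0.6Δₒ) = -2.0Δₒ; with Δₒ = 295 kJ/mol that is -590 kJ/mol.
High-spin d⁵ would be t2g^3 e_g^2 with 0 pairs; low-spin has 2, so 2 excess pairs cost +2P = +362 kJ/mol.
Net CFSE = -590 + 362 = -228 kJ/mol.

-228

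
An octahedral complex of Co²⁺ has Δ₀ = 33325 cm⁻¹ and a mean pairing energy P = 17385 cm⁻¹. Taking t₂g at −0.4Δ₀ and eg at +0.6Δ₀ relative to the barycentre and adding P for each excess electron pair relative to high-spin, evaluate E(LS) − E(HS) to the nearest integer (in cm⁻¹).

Co sits in group 9; removing 2 electrons leaves Co²⁺ with 9 − 2 = 7 d electrons.
High-spin d⁷ fills as t₂g⁵ eg² with CFSE 5(−0.4) + 2(+0.6) = -0.8Δ₀ = -26660 cm⁻¹.
Low-spin t₂g⁶ eg¹ gives -1.8Δ₀ = -59985 cm⁻¹, but forming 1 extra pair costs 1P = 17385 cm⁻¹, so E(LS) = -59985 + 17385 = -42600 cm⁻¹.
Thus E(LS) − E(HS) = -15940 cm⁻¹.

-15940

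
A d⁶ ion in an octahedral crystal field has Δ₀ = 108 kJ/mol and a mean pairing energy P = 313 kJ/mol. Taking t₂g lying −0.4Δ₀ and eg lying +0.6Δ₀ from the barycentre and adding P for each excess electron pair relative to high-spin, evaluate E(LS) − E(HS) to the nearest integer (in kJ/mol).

High-spin d⁶ fills as t₂g⁴ eg² with CFSE 4(−0.4) + 2(+0.6) = -0.4Δ₀ = -43 kJ/mol.
For low-spin the configuration is t₂g⁶ eg⁰: orbital energy -2.4 × 108 = -259 kJ/mol, and 2 additional pairs relative to high-spin add 626 kJ/mol, giving 367 kJ/mol.
The difference is 367 − (-43) = 410 kJ/mol, so high-spin lies lower.

410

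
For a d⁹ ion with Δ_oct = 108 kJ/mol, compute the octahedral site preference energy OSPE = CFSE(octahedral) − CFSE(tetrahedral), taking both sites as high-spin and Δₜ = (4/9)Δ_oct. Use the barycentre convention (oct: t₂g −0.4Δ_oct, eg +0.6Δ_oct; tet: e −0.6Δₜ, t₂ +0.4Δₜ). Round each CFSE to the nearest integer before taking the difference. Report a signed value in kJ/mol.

-46

In an octahedral site d⁹ (HS) is t₂g⁶ eg³, giving CFSE(oct) = -0.6Δ_oct = -65 kJ/mol.
In a tetrahedral site the filling is e⁴ t₂⁵: CFSE(tet) = -0.4Δₜ = -0.4 × (4/9)(108) = -19 kJ/mol.
Subtracting, OSPE = -65 − (-19) = -46 kJ/mol.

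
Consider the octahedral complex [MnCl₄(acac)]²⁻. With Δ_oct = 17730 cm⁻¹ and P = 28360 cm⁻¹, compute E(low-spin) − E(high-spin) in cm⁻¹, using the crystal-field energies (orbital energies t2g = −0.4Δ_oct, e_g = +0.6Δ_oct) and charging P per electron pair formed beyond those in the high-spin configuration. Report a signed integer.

10630

Ligand charges: 4×(-1) from Cl⁻ and 1×(-1) from acac⁻ sum to -5; with overall charge -2, Mn is +3.
Mn is in group 7, so Mn³⁺ is d⁴ (7 − 3 = 4).
High-spin d⁴ fills as t2g^3 e_g^1 with CFSE 3(−0.4) + 1(+0.6) = -0.6Δ_oct = -10638 cm⁻¹.
Low-spin: t2g^4 e_g^0, orbital CFSE = -1.6Δ_oct = -28368 cm⁻¹; plus 1 excess pair × P = +28360 cm⁻¹; total -8 cm⁻¹.
Thus E(LS) − E(HS) = 10630 cm⁻¹.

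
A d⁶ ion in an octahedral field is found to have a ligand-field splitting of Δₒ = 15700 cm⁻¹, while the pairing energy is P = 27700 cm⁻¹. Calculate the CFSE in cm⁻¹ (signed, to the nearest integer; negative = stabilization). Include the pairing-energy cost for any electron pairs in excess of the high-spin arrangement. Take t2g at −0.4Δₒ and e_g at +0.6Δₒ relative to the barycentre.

-6280

With Δₒ < P the complex is high-spin.
That gives t2g^4 e_g^2.
Orbital CFSE = -0.4Δₒ = -0.4 × 15700 = -6280 cm⁻¹.
High-spin has no excess pairs, so no pairing correction applies.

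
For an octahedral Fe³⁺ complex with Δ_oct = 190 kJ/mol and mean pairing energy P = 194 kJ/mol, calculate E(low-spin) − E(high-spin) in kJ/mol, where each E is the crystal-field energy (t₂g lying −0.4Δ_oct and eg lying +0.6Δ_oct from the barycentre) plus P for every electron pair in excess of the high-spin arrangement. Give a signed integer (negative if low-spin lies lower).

Fe is in group 8, so Fe³⁺ is d⁵ (8 − 3 = 5).
In the high-spin limit (t₂g³ eg²) the orbital term is 0.0Δ_oct = 0 kJ/mol, with no excess pairing.
Low-spin t₂g⁵ eg⁰ gives -2.0Δ_oct = -380 kJ/mol, but forming 2 extra pairs costs 2P = 388 kJ/mol, so E(LS) = -380 + 388 = 8 kJ/mol.
The difference is 8 − (0) = 8 kJ/mol, so high-spin lies lower.

8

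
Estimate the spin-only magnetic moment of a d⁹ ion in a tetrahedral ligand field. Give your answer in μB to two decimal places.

Tetrahedral fields are weak (Δₜ ≈ 4/9 Δₒ), so electrons fill high-spin.
Configuration: e⁴ t₂⁵ → 1 unpaired electron.
μ(spin-only) = √[1(1+2)] = √3 ≈ 1.73 μB.

1.73 μB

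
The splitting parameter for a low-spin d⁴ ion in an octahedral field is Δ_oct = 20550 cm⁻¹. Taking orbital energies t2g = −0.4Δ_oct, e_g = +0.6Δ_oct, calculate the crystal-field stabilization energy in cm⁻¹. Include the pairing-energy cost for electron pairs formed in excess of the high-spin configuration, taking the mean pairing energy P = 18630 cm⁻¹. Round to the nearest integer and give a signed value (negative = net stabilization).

The d⁴ electrons fill as t2g^4 e_g^0.
Orbital CFSE = 4(-0.4) + 0(0.6) = -1.6Δ_oct = -1.6 × 20550 = -32880 cm⁻¹.
High-spin d⁴ would be t2g^3 e_g^1 with 0 pairs; low-spin has 1, so 1 excess pair costs +1P = +18630 cm⁻¹.
Overall CFSE = -32880 + 18630 = -14250 cm⁻¹.

-14250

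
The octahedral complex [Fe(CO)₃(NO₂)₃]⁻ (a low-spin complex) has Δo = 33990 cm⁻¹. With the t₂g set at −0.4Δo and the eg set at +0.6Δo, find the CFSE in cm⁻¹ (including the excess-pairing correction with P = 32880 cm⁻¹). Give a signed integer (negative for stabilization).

-15816

Ligand charges: 3×(+0) from CO and 3×(-1) from NO₂⁻ sum to -3; with overall charge -1, Fe is +2.
Fe is in group 8, so Fe²⁺ is d⁶ (8 − 2 = 6).
Configuration: t₂g⁶ eg⁰.
The orbital stabilization is -2.4Δo = -2.4 × 33990 = -81576 cm⁻¹.
High-spin d⁶ would be t₂g⁴ eg² with 1 pair; low-spin has 3, so 2 excess pairs cost +2P = +65760 cm⁻¹.
Combining: -81576 + 65760 = -15816 cm⁻¹.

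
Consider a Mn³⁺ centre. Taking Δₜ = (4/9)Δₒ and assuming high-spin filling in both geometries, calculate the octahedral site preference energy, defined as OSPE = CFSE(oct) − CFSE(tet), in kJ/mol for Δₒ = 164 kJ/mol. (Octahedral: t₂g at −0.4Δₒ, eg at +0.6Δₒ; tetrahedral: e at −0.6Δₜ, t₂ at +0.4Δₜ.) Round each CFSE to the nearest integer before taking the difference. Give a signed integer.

Group 7 minus oxidation state +3 gives a d⁴ configuration for Mn³⁺.
In an octahedral site d⁴ (HS) is t₂g³ eg¹, giving CFSE(oct) = -0.6Δₒ = -98 kJ/mol.
In a tetrahedral site the filling is e² t₂²: CFSE(tet) = -0.4Δₜ = -0.4 × (4/9)(164) = -29 kJ/mol.
OSPE = -98 − (-29) = -69 kJ/mol.

-69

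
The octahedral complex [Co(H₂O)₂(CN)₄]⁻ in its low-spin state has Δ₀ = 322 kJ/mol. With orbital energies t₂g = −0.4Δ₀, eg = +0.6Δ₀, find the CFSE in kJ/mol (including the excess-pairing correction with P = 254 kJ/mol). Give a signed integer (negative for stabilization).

Ligand charges: 2×(+0) from H₂O and 4×(-1) from CN⁻ sum to -4; with overall charge -1, Co is +3.
Group 9 minus oxidation state +3 gives a d⁶ configuration for Co³⁺.
Configuration: t₂g⁶ eg⁰.
Orbital CFSE = 6(-0.4) + 0(0.6) = -2.4Δ₀ = -2.4 × 322 = -773 kJ/mol.
Relative to high-spin t₂g⁴ eg² (1 paired), the low-spin configuration has 2 additional pairs, contributing +2 × 254 = +508 kJ/mol.
Combining: -773 + 508 = -265 kJ/mol.

-265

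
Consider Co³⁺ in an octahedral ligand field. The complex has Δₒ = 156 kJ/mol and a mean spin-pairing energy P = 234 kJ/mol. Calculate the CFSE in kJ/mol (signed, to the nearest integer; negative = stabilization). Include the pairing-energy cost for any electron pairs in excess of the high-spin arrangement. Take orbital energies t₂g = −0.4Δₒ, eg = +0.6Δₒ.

Co³⁺: group 9, so d-count = 9 − 3 = 6.
With Δₒ < P the complex is high-spin.
Configuration: t₂g⁴ eg².
Orbital CFSE = -0.4Δₒ = -0.4 × 156 = -62 kJ/mol.
High-spin has no excess pairs, so no pairing correction applies.

-62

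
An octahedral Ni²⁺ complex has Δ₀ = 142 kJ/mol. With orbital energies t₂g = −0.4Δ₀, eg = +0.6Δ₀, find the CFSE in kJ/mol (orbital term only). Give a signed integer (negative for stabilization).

Ni sits in group 10; removing 2 electrons leaves Ni²⁺ with 10 − 2 = 8 d electrons.
Configuration: t₂g⁶ eg².
The orbital stabilization is -1.2Δ₀ = -1.2 × 142 = -170 kJ/mol.

-170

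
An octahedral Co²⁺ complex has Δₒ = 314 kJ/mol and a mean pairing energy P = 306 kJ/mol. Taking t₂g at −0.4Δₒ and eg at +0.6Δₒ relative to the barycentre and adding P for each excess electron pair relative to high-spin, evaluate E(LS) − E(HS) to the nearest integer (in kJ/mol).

Co sits in group 9; removing 2 electrons leaves Co²⁺ with 9 − 2 = 7 d electrons.
High-spin d⁷ fills as t₂g⁵ eg² with CFSE 5(−0.4) + 2(+0.6) = -0.8Δₒ = -251 kJ/mol.
Low-spin: t₂g⁶ eg¹, orbital CFSE = -1.8Δₒ = -565 kJ/mol; plus 1 excess pair × P = +306 kJ/mol; total -259 kJ/mol.
E(LS) − E(HS) = -259 − (-251) = -8 kJ/mol.

-8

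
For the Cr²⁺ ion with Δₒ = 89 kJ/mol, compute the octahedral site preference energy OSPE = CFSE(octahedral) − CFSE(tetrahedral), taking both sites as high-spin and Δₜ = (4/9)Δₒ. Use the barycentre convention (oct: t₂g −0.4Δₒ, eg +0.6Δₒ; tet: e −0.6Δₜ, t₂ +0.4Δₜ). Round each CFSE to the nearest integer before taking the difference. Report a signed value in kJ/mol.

Cr is in group 6, so Cr²⁺ is d⁴ (6 − 2 = 4).
Octahedral high-spin t₂g³ eg¹: CFSE = -0.6 × 89 = -53 kJ/mol.
In a tetrahedral site the filling is e² t₂²: CFSE(tet) = -0.4Δₜ = -0.4 × (4/9)(89) = -16 kJ/mol.
OSPE = CFSE(oct) − CFSE(tet) = -53 − (-16) = -37 kJ/mol.

-37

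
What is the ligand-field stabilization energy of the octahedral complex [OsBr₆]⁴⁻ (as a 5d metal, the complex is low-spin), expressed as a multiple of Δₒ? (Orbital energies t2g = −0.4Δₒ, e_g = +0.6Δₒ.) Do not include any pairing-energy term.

Each Br⁻ contributes -1; 6 × (-1) = -6. With overall charge -4, Os is in the +2 oxidation state.
Os sits in group 8; removing 2 electrons leaves Os²⁺ with 8 − 2 = 6 d electrons.
Configuration: t2g^6 e_g^0.
CFSE = 6(-0.4Δₒ) + 0(0.6Δₒ) = -2.4Δₒ + 0.0Δₒ = -2.4Δₒ.

-2.4 Δₒ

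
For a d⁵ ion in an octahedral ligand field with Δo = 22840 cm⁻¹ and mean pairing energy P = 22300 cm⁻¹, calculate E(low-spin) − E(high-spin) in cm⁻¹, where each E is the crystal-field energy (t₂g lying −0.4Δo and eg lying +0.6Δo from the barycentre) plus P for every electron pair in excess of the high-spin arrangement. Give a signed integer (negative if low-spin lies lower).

High-spin d⁵ fills as t₂g³ eg² with CFSE 3(−0.4) + 2(+0.6) = 0.0Δo = 0 cm⁻¹.
Low-spin: t₂g⁵ eg⁰, orbital CFSE = -2.0Δo = -45680 cm⁻¹; plus 2 excess pairs × P = +44600 cm⁻¹; total -1080 cm⁻¹.
E(LS) − E(HS) = -1080 − (0) = -1080 cm⁻¹.

-1080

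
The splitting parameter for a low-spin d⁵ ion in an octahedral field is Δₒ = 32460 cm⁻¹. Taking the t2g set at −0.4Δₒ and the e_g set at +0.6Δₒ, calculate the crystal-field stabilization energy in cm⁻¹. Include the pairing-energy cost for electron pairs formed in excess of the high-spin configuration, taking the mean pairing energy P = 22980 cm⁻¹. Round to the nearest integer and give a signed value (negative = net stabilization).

-18960

The d⁵ electrons fill as t2g^5 e_g^0.
The orbital stabilization is -2.0Δₒ = -2.0 × 32460 = -64920 cm⁻¹.
High-spin d⁵ would be t2g^3 e_g^2 with 0 pairs; low-spin has 2, so 2 excess pairs cost +2P = +45960 cm⁻¹.
Net CFSE = -64920 + 45960 = -18960 cm⁻¹.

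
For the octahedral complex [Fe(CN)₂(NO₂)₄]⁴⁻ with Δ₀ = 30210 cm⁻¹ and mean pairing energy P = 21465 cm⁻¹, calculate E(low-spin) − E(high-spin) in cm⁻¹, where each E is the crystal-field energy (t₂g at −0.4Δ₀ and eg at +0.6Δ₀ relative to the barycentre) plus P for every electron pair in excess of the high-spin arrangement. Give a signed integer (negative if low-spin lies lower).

-17490

Ligand charges: 2×(-1) from CN⁻ and 4×(-1) from NO₂⁻ sum to -6; with overall charge -4, Fe is +2.
Fe sits in group 8; removing 2 electrons leaves Fe²⁺ with 8 − 2 = 6 d electrons.
High-spin: t₂g⁴ eg², CFSE = -0.4Δ₀ = -12084 cm⁻¹.
Low-spin t₂g⁶ eg⁰ gives -2.4Δ₀ = -72504 cm⁻¹, but forming 2 extra pairs costs 2P = 42930 cm⁻¹, so E(LS) = -72504 + 42930 = -29574 cm⁻¹.
E(LS) − E(HS) = -29574 − (-12084) = -17490 cm⁻¹.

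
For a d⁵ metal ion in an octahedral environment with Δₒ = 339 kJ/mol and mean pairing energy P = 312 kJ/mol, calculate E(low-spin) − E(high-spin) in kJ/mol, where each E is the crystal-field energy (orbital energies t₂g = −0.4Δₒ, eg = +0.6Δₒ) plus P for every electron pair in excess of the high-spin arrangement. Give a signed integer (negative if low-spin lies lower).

-54

In the high-spin limit (t₂g³ eg²) the orbital term is 0.0Δₒ = 0 kJ/mol, with no excess pairing.
Low-spin t₂g⁵ eg⁰ gives -2.0Δₒ = -678 kJ/mol, but forming 2 extra pairs costs 2P = 624 kJ/mol, so E(LS) = -678 + 624 = -54 kJ/mol.
The difference is -54 − (0) = -54 kJ/mol, so low-spin lies lower.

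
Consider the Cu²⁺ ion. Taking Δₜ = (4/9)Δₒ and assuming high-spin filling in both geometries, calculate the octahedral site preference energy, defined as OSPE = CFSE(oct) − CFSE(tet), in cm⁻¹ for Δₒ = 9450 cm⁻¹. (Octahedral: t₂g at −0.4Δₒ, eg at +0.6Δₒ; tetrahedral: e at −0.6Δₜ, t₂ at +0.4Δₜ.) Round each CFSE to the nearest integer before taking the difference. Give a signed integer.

-3990

Cu²⁺: group 11, so d-count = 11 − 2 = 9.
Octahedral high-spin t₂g⁶ eg³: CFSE = -0.6 × 9450 = -5670 cm⁻¹.
Tetrahedral: e⁴ t₂⁵, CFSE = 4(−0.6) + 5(+0.4) = -0.4Δₜ = -0.4 × (4/9) × 9450 = -1680 cm⁻¹.
OSPE = CFSE(oct) − CFSE(tet) = -5670 − (-1680) = -3990 cm⁻¹.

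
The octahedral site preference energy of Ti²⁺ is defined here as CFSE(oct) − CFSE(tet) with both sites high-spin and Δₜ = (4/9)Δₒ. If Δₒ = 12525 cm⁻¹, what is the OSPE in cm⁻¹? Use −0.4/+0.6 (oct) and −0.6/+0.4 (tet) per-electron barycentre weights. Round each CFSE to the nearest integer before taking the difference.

-3340

Ti is in group 4, so Ti²⁺ is d² (4 − 2 = 2).
Octahedral high-spin t₂g² eg⁰: CFSE = -0.8 × 12525 = -10020 cm⁻¹.
In a tetrahedral site the filling is e² t₂⁰: CFSE(tet) = -1.2Δₜ = -1.2 × (4/9)(12525) = -6680 cm⁻¹.
OSPE = CFSE(oct) − CFSE(tet) = -10020 − (-6680) = -3340 cm⁻¹.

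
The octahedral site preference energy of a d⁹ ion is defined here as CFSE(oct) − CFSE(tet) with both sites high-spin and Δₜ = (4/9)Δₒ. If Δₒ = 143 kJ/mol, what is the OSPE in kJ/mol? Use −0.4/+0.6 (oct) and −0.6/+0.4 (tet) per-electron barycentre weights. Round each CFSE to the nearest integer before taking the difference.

In an octahedral site d⁹ (HS) is t₂g⁶ eg³, giving CFSE(oct) = -0.6Δₒ = -86 kJ/mol.
Tetrahedral: e⁴ t₂⁵, CFSE = 4(−0.6) + 5(+0.4) = -0.4Δₜ = -0.4 × (4/9) × 143 = -25 kJ/mol.
Subtracting, OSPE = -86 − (-25) = -61 kJ/mol.

-61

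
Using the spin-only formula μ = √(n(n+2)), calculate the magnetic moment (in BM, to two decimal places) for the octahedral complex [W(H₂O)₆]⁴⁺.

H₂O is neutral, so the +4 overall charge sits on W: oxidation state +4.
W is in group 6, so W⁴⁺ is d² (6 − 4 = 2).
Configuration: t₂g² eg⁰ → 2 unpaired electrons.
μ(spin-only) = √[2(2+2)] = √8 ≈ 2.83 BM.

2.83 BM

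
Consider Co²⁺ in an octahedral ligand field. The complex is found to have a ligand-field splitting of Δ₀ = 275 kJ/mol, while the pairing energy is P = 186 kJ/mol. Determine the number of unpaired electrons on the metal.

1

Group 9 minus oxidation state +2 gives a d⁷ configuration for Co²⁺.
With Δ₀ > P the complex is low-spin.
Configuration: t2g^6 e_g^1.
Unpaired electrons: 1.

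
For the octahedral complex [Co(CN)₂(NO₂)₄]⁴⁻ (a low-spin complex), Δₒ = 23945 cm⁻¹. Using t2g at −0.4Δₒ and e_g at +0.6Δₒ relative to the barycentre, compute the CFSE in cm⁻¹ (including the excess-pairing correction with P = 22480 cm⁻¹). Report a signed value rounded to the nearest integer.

-20621

Ligand charges: 2×(-1) from CN⁻ and 4×(-1) from NO₂⁻ sum to -6; with overall charge -4, Co is +2.
Group 9 minus oxidation state +2 gives a d⁷ configuration for Co²⁺.
Electron filling gives t2g^6 e_g^1.
CFSE(orbital) = 6×(-0.4Δₒ) + 1×(0.6Δₒ) = -1.8Δₒ; with Δₒ = 23945 cm⁻¹ that is -43101 cm⁻¹.
Relative to high-spin t2g^5 e_g^2 (2 paired), the low-spin configuration has 1 additional pair, contributing +1 × 22480 = +22480 cm⁻¹.
Net CFSE = -43101 + 22480 = -20621 cm⁻¹.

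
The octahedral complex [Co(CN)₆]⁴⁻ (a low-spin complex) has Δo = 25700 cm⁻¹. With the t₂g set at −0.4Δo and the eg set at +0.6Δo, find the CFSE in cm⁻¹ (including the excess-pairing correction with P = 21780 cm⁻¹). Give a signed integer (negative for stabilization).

Each CN⁻ contributes -1; 6 × (-1) = -6. With overall charge -4, Co is in the +2 oxidation state.
Co sits in group 9; removing 2 electrons leaves Co²⁺ with 9 − 2 = 7 d electrons.
Configuration: t₂g⁶ eg¹.
The orbital stabilization is -1.8Δo = -1.8 × 25700 = -46260 cm⁻¹.
Pairing penalty: 3 pairs vs 2 in the high-spin reference → 1 extra × P = 21780 cm⁻¹.
Net CFSE = -46260 + 21780 = -24480 cm⁻¹.

-24480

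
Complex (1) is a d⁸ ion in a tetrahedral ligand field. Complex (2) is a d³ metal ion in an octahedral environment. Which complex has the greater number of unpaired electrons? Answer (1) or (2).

(2)

(1): Tetrahedral fields are weak (Δₜ ≈ 4/9 Δₒ), so electrons fill high-spin; e^4 t2^4 → 2 unpaired.
(2): t₂g³ eg⁰ → 3 unpaired.
So (2) has more unpaired electrons.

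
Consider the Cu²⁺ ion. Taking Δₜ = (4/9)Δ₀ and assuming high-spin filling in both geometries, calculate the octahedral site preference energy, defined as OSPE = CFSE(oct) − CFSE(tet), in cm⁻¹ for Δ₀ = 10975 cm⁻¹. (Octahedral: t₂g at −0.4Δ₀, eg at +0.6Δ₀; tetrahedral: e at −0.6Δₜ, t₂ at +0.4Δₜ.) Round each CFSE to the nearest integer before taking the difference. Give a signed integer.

Cu sits in group 11; removing 2 electrons leaves Cu²⁺ with 11 − 2 = 9 d electrons.
Octahedral (high-spin): t2g^6 e_g^3, CFSE = 6(−0.4) + 3(+0.6) = -0.6Δ₀ = -0.6 × 10975 = -6585 cm⁻¹.
Tetrahedral e^4 t2^5 gives -0.4Δₜ = -0.4 × (4/9) × 10975 = -1951 cm⁻¹.
OSPE = -6585 − (-1951) = -4634 cm⁻¹.

-4634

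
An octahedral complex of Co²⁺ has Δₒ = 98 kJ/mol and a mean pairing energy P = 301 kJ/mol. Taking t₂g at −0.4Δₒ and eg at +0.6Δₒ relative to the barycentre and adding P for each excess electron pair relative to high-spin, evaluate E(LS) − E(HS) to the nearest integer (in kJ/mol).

203

Co is in group 9, so Co²⁺ is d⁷ (9 − 2 = 7).
High-spin d⁷ fills as t₂g⁵ eg² with CFSE 5(−0.4) + 2(+0.6) = -0.8Δₒ = -78 kJ/mol.
For low-spin the configuration is t₂g⁶ eg¹: orbital energy -1.8 × 98 = -176 kJ/mol, and 1 additional pair relative to high-spin adds 301 kJ/mol, giving 125 kJ/mol.
The difference is 125 − (-78) = 203 kJ/mol, so high-spin lies lower.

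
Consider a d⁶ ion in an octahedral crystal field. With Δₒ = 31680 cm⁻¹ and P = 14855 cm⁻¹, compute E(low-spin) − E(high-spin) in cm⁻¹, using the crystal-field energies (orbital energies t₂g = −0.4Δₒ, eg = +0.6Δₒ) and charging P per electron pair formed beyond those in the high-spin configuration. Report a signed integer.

-33650

High-spin d⁶ fills as t₂g⁴ eg² with CFSE 4(−0.4) + 2(+0.6) = -0.4Δₒ = -12672 cm⁻¹.
Low-spin: t₂g⁶ eg⁰, orbital CFSE = -2.4Δₒ = -76032 cm⁻¹; plus 2 excess pairs × P = +29710 cm⁻¹; total -46322 cm⁻¹.
The difference is -46322 − (-12672) = -33650 cm⁻¹, so low-spin lies lower.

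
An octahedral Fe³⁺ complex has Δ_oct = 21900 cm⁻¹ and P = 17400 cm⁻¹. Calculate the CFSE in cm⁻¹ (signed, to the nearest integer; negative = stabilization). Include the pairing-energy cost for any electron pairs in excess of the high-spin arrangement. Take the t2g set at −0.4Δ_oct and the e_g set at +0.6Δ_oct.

Fe³⁺: group 8, so d-count = 8 − 3 = 5.
With Δ_oct > P the complex is low-spin.
Filling d⁵ accordingly: t2g^5 e_g^0.
Orbital CFSE = -2.0Δ_oct = -2.0 × 21900 = -43800 cm⁻¹.
Excess pairs vs high-spin: 2 − 0 = 2; pairing cost = +34800 cm⁻¹.
Net CFSE = -43800 + 34800 = -9000 cm⁻¹.

-9000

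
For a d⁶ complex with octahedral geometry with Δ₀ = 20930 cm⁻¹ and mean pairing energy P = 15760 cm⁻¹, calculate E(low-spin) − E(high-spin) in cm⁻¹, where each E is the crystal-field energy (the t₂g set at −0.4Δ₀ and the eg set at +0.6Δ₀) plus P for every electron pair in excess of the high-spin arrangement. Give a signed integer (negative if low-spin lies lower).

High-spin: t₂g⁴ eg², CFSE = -0.4Δ₀ = -8372 cm⁻¹.
For low-spin the configuration is t₂g⁶ eg⁰: orbital energy -2.4 × 20930 = -50232 cm⁻¹, and 2 additional pairs relative to high-spin add 31520 cm⁻¹, giving -18712 cm⁻¹.
E(LS) − E(HS) = -18712 − (-8372) = -10340 cm⁻¹.

-10340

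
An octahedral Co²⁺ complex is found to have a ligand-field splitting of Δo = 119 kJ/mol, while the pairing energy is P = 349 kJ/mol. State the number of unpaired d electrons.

Co is in group 9, so Co²⁺ is d⁷ (9 − 2 = 7).
With Δo < P the complex is high-spin.
That gives t2g^5 e_g^2.
Unpaired electrons: 3.

3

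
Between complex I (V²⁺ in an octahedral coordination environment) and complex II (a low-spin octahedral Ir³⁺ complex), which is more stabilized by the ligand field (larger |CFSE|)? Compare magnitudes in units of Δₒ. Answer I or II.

I: V²⁺: group 5, so d-count = 5 − 2 = 3; For octahedral d³ the high- and low-spin configurations coincide; t2g^3 e_g^0, CFSE = -1.2Δₒ.
II: Group 9 minus oxidation state +3 gives a d⁶ configuration for Ir³⁺; t₂g⁶ eg⁰, CFSE = -2.4Δₒ.
So II has the larger |CFSE|.

II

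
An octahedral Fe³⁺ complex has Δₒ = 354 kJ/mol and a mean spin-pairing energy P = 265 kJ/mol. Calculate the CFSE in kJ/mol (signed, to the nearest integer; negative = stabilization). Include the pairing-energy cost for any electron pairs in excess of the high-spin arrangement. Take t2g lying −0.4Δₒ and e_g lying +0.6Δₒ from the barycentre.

Fe is in group 8, so Fe³⁺ is d⁵ (8 − 3 = 5).
Since Δₒ = 354 kJ/mol > P = 265 kJ/mol, the complex adopts the low-spin configuration.
Configuration: t2g^5 e_g^0.
Orbital CFSE = -2.0Δₒ = -2.0 × 354 = -708 kJ/mol.
Excess pairs vs high-spin: 2 − 0 = 2; pairing cost = +530 kJ/mol.
Net CFSE = -708 + 530 = -178 kJ/mol.

-178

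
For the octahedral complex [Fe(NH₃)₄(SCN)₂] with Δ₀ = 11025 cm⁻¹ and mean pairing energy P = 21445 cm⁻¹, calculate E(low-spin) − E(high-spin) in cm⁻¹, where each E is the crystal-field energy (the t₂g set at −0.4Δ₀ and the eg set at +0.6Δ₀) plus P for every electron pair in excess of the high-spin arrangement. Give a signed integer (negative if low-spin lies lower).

Ligand charges: 4×(+0) from NH₃ and 2×(-1) from SCN⁻ sum to -2; with overall charge +0, Fe is +2.
Group 8 minus oxidation state +2 gives a d⁶ configuration for Fe²⁺.
High-spin d⁶ fills as t₂g⁴ eg² with CFSE 4(−0.4) + 2(+0.6) = -0.4Δ₀ = -4410 cm⁻¹.
Low-spin: t₂g⁶ eg⁰, orbital CFSE = -2.4Δ₀ = -26460 cm⁻¹; plus 2 excess pairs × P = +42890 cm⁻¹; total 16430 cm⁻¹.
E(LS) − E(HS) = 16430 − (-4410) = 20840 cm⁻¹.

20840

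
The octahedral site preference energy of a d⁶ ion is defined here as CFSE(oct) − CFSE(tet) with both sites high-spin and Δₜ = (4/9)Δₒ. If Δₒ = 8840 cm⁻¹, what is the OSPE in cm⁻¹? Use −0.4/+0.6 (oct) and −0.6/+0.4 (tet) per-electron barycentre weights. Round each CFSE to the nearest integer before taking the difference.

-1179

Octahedral high-spin t₂g⁴ eg²: CFSE = -0.4 × 8840 = -3536 cm⁻¹.
In a tetrahedral site the filling is e³ t₂³: CFSE(tet) = -0.6Δₜ = -0.6 × (4/9)(8840) = -2357 cm⁻¹.
OSPE = -3536 − (-2357) = -1179 cm⁻¹.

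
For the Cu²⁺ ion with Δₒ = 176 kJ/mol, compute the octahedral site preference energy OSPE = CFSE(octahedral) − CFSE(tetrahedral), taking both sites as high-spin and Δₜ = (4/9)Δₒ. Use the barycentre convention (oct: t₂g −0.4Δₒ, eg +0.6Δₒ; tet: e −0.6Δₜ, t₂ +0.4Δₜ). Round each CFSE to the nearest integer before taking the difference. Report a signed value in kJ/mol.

-75

Cu sits in group 11; removing 2 electrons leaves Cu²⁺ with 11 − 2 = 9 d electrons.
Octahedral (high-spin): t₂g⁶ eg³, CFSE = 6(−0.4) + 3(+0.6) = -0.6Δₒ = -0.6 × 176 = -106 kJ/mol.
Tetrahedral: e⁴ t₂⁵, CFSE = 4(−0.6) + 5(+0.4) = -0.4Δₜ = -0.4 × (4/9) × 176 = -31 kJ/mol.
Subtracting, OSPE = -106 − (-31) = -75 kJ/mol.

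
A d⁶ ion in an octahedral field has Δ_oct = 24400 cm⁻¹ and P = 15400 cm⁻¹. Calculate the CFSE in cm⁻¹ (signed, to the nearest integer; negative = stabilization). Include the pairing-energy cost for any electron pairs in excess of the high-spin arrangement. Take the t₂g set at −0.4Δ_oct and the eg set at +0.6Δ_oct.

-27760

Since Δ_oct = 24400 cm⁻¹ > P = 15400 cm⁻¹, the complex adopts the low-spin configuration.
That gives t₂g⁶ eg⁰.
Orbital CFSE = -2.4Δ_oct = -2.4 × 24400 = -58560 cm⁻¹.
Excess pairs vs high-spin: 3 − 1 = 2; pairing cost = +30800 cm⁻¹.
Net CFSE = -58560 + 30800 = -27760 cm⁻¹.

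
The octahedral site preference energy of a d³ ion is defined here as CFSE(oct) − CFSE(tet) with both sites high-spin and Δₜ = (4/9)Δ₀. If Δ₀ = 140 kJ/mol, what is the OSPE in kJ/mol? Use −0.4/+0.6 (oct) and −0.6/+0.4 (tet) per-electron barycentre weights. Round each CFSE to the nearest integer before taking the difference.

-118

Octahedral (high-spin): t₂g³ eg⁰, CFSE = 3(−0.4) + 0(+0.6) = -1.2Δ₀ = -1.2 × 140 = -168 kJ/mol.
Tetrahedral e² t₂¹ gives -0.8Δₜ = -0.8 × (4/9) × 140 = -50 kJ/mol.
OSPE = CFSE(oct) − CFSE(tet) = -168 − (-50) = -118 kJ/mol.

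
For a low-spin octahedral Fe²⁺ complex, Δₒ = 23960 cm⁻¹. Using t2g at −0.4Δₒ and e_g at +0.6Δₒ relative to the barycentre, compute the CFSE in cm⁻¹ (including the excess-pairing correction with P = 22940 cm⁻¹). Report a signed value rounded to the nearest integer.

Fe is in group 8, so Fe²⁺ is d⁶ (8 − 2 = 6).
Configuration: t2g^6 e_g^0.
Orbital CFSE = 6(-0.4) + 0(0.6) = -2.4Δₒ = -2.4 × 23960 = -57504 cm⁻¹.
Pairing penalty: 3 pairs vs 1 in the high-spin reference → 2 extra × P = 45880 cm⁻¹.
Overall CFSE = -57504 + 45880 = -11624 cm⁻¹.

-11624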